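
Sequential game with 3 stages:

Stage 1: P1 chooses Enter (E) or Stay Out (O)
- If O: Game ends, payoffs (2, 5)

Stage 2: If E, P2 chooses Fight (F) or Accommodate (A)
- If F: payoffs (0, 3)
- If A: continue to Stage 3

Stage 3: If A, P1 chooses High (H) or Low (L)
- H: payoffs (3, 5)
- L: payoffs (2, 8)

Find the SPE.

SPE: (E, A, H); Outcome (3, 5)

Work:
Stage 3: P1 chooses H (3 vs 2)
Stage 2: P2: F->3, A->5 (anticipating H). Choose A
Stage 1: P1: O->2, E->3 (anticipating A, H). Choose E
SPE path: E -> A -> H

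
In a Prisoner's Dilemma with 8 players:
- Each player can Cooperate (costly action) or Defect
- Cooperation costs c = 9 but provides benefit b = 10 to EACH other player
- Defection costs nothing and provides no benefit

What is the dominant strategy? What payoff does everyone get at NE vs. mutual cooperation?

Dominant: Defect; NE payoff = 0; Coop payoff = 61

Work:
Defect dominates (saves cost c = 9, benefit to others is external)
NE: All defect → everyone gets 0
If all cooperate: each receives (7)×10 - 9 = 61
Social dilemma: 61 > 0 but NE gives 0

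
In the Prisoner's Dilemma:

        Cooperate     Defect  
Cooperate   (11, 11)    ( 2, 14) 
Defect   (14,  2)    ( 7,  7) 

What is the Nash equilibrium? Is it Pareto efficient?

(Defect, Defect) is NE; not Pareto efficient

Work:
Defect dominates Cooperate for both players:
If P2 cooperates: Defect (14) > Cooperate (11)
If P2 defects: Defect (7) > Cooperate (2)
NE: (Defect, Defect) with payoff (7, 7)
But (Cooperate, Cooperate) = (11, 11) Pareto dominates (7, 7)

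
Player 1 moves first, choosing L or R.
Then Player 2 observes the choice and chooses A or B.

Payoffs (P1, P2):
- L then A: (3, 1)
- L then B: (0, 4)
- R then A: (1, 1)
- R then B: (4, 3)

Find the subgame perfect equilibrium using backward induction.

P1 plays R, P2 plays B after L and B after R; Payoff (4, 3)

Work:
Backward induction:
After L: P2 chooses B → P1 gets 0
After R: P2 chooses B → P1 gets 4
P1 chooses R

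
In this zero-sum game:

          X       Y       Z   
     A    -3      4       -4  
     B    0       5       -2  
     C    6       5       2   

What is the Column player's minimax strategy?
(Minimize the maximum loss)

Column should play Z, value = 2

Work:
Column player minimizes Row's maximum payoff:
Column X: max payoff to Row = 6
Column Y: max payoff to Row = 5
Column Z: max payoff to Row = 2
Minimum is 2, achieved by column Z.
Minimax strategy: Z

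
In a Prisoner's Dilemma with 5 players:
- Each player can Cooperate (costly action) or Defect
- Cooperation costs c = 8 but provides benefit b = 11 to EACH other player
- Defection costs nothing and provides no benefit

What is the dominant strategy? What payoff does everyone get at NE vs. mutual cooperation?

Dominant: Defect; NE payoff = 0; Coop payoff = 36

Work:
Defect dominates (saves cost c = 8, benefit to others is external)
NE: All defect → everyone gets 0
If all cooperate: each receives (4)×11 - 8 = 36
Social dilemma: 36 > 0 but NE gives 0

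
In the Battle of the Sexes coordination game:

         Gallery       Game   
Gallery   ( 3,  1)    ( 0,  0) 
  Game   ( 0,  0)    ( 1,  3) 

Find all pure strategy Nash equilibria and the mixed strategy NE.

Pure NE: (Gallery, Gallery) and (Game, Game); Mixed NE: p = 0.75, q = 0.25

Work:
Check pure NE:
(Gallery, Gallery): (3, 1) - no unilateral deviation beneficial
(Game, Game): (1, 3) - no unilateral deviation beneficial
Mixed NE: P1 plays Gallery with p = 0.75, P2 plays Gallery with q = 0.25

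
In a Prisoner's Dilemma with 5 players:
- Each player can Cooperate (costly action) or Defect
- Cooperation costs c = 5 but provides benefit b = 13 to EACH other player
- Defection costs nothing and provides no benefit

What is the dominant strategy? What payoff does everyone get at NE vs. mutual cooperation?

Dominant: Defect; NE payoff = 0; Coop payoff = 47

Work:
Defect dominates (saves cost c = 5, benefit to others is external)
NE: All defect → everyone gets 0
If all cooperate: each receives (4)×13 - 5 = 47
Social dilemma: 47 > 0 but NE gives 0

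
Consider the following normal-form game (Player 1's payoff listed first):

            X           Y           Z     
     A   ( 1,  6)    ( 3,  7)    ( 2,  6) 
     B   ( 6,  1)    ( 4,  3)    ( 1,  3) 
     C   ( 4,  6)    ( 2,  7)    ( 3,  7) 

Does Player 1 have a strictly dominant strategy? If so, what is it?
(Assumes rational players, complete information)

No strictly dominant strategy exists for Player 1

Work:
A strategy strictly dominates another if it gives a strictly higher payoff against every opponent action. Compare each pair of P1's strategies column-by-column:
  A vs B: [1 vs 6, 3 vs 4, 2 vs 1] → A does not strictly dominate B (column X: 1 ≤ 6)
  A vs C: [1 vs 4, 3 vs 2, 2 vs 3] → A does not strictly dominate C (column X: 1 ≤ 4)
  B vs A: [6 vs 1, 4 vs 3, 1 vs 2] → B does not strictly dominate A (column Z: 1 ≤ 2)
  B vs C: [6 vs 4, 4 vs 2, 1 vs 3] → B does not strictly dominate C (column Z: 1 ≤ 3)
  C vs A: [4 vs 1, 2 vs 3, 3 vs 2] → C does not strictly dominate A (column Y: 2 ≤ 3)
  C vs B: [4 vs 6, 2 vs 4, 3 vs 1] → C does not strictly dominate B (column X: 4 ≤ 6)
No single strategy strictly dominates all others → no strictly dominant strategy.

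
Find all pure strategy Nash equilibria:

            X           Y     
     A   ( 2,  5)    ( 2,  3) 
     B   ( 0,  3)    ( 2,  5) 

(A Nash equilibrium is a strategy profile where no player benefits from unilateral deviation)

Nash equilibrium: (A, X), (B, Y)

Work:
Best responses:
  P1 vs X: payoffs [2, 0] → best response A (payoff 2)
  P1 vs Y: payoffs [2, 2] → best response A/B (payoff 2)
  P2 vs A: payoffs [5, 3] → best response X (payoff 5)
  P2 vs B: payoffs [3, 5] → best response Y (payoff 5)
Mutual best responses: (A,X), (B,Y) → Nash equilibria.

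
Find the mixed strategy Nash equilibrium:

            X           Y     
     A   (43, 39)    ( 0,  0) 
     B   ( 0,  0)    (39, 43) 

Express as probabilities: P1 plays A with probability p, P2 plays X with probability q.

p = 0.5244, q = 0.4756

Work:
Find probabilities that make opponent indifferent:
P2 chooses q to make P1 indifferent between A and B
P1 chooses p to make P2 indifferent between X and Y
Mixed NE: P1 plays (A: 0.5244, B: 0.4756), P2 plays (X: 0.4756, Y: 0.5244)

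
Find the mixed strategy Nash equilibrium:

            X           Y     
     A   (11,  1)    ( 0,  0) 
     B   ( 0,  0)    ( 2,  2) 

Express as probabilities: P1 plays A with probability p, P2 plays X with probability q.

p = 0.6667, q = 0.1538

Work:
Find probabilities that make opponent indifferent:
P2 chooses q to make P1 indifferent between A and B
P1 chooses p to make P2 indifferent between X and Y
Mixed NE: P1 plays (A: 0.6667, B: 0.3333), P2 plays (X: 0.1538, Y: 0.8462)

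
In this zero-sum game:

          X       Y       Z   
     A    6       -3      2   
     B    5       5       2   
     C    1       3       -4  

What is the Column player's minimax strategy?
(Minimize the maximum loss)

Column should play Z, value = 2

Work:
Column player minimizes Row's maximum payoff:
Column X: max payoff to Row = 6
Column Y: max payoff to Row = 5
Column Z: max payoff to Row = 2
Minimum is 2, achieved by column Z.
Minimax strategy: Z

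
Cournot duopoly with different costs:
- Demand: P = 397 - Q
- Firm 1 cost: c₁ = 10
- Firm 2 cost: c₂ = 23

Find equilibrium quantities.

q₁* = 133.33, q₂* = 120.33

Work:
Reaction: q₁ = (397 - 10 - q₂)/2
Reaction: q₂ = (397 - 23 - q₁)/2
Solve simultaneously:
q₁* = (397 - 2×10 + 23)/3 = 133.33
q₂* = (397 - 2×23 + 10)/3 = 120.33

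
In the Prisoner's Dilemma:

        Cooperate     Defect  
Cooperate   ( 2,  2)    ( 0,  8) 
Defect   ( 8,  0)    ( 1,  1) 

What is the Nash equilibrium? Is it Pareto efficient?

(Defect, Defect) is NE; not Pareto efficient

Work:
Defect dominates Cooperate for both players:
If P2 cooperates: Defect (8) > Cooperate (2)
If P2 defects: Defect (1) > Cooperate (0)
NE: (Defect, Defect) with payoff (1, 1)
But (Cooperate, Cooperate) = (2, 2) Pareto dominates (1, 1)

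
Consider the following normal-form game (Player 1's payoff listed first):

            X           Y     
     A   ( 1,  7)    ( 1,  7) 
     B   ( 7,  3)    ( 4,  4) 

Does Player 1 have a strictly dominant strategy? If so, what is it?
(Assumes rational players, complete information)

Yes, Player 1's strictly dominant strategy is B

Work:
A strategy strictly dominates another if it gives a strictly higher payoff against every opponent action. Compare each pair of P1's strategies column-by-column:
  A vs B: [1 vs 7, 1 vs 4] → A does not strictly dominate B (column X: 1 ≤ 7)
  B vs A: [7 vs 1, 4 vs 1] → B strictly dominates A
B strictly dominates every other strategy → strictly dominant.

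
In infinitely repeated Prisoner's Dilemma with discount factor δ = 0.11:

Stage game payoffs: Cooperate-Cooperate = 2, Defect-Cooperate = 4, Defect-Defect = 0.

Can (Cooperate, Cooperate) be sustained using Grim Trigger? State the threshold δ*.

δ* = 0.5; since δ = 0.11 < 0.5, cooperation cannot be sustained

Work:
For Grim Trigger:
Cooperate forever: 2/(1-δ)
Defect then punished: 4 + 0·δ/(1-δ)
Need: 2/(1-δ) ≥ 4 + 0·δ/(1-δ)
Solving: δ ≥ (T-R)/(T-P) = (4-2)/(4-0) = 0.5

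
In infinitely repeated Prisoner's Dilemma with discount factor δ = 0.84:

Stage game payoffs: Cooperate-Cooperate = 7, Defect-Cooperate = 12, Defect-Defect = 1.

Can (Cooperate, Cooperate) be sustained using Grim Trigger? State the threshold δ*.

δ* = 0.4545; since δ = 0.84 ≥ 0.4545, cooperation can be sustained

Work:
For Grim Trigger:
Cooperate forever: 7/(1-δ)
Defect then punished: 12 + 1·δ/(1-δ)
Need: 7/(1-δ) ≥ 12 + 1·δ/(1-δ)
Solving: δ ≥ (T-R)/(T-P) = (12-7)/(12-1) = 0.4545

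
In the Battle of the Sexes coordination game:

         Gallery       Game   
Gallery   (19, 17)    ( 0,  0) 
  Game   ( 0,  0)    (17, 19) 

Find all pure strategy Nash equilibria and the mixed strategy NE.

Pure NE: (Gallery, Gallery) and (Game, Game); Mixed NE: p = 0.5278, q = 0.4722

Work:
Check pure NE:
(Gallery, Gallery): (19, 17) - no unilateral deviation beneficial
(Game, Game): (17, 19) - no unilateral deviation beneficial
Mixed NE: P1 plays Gallery with p = 0.5278, P2 plays Gallery with q = 0.4722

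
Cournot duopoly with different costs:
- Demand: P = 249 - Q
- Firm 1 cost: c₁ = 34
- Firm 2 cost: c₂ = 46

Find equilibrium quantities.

q₁* = 75.67, q₂* = 63.67

Work:
Reaction: q₁ = (249 - 34 - q₂)/2
Reaction: q₂ = (249 - 46 - q₁)/2
Solve simultaneously:
q₁* = (249 - 2×34 + 46)/3 = 75.67
q₂* = (249 - 2×46 + 34)/3 = 63.67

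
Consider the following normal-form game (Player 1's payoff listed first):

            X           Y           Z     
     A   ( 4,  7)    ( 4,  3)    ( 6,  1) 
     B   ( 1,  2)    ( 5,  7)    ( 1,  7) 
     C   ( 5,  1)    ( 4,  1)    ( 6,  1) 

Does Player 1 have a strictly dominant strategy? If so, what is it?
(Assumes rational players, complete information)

No strictly dominant strategy exists for Player 1

Work:
A strategy strictly dominates another if it gives a strictly higher payoff against every opponent action. Compare each pair of P1's strategies column-by-column:
  A vs B: [4 vs 1, 4 vs 5, 6 vs 1] → A does not strictly dominate B (column Y: 4 ≤ 5)
  A vs C: [4 vs 5, 4 vs 4, 6 vs 6] → A does not strictly dominate C (column X: 4 ≤ 5)
  B vs A: [1 vs 4, 5 vs 4, 1 vs 6] → B does not strictly dominate A (column X: 1 ≤ 4)
  B vs C: [1 vs 5, 5 vs 4, 1 vs 6] → B does not strictly dominate C (column X: 1 ≤ 5)
  C vs A: [5 vs 4, 4 vs 4, 6 vs 6] → C does not strictly dominate A (column Y: 4 ≤ 4)
  C vs B: [5 vs 1, 4 vs 5, 6 vs 1] → C does not strictly dominate B (column Y: 4 ≤ 5)
No single strategy strictly dominates all others → no strictly dominant strategy.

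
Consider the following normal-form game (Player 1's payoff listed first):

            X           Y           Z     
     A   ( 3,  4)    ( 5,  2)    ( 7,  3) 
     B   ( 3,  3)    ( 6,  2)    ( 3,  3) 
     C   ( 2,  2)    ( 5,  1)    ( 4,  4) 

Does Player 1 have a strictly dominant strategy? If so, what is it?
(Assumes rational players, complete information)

No strictly dominant strategy exists for Player 1

Work:
A strategy strictly dominates another if it gives a strictly higher payoff against every opponent action. Compare each pair of P1's strategies column-by-column:
  A vs B: [3 vs 3, 5 vs 6, 7 vs 3] → A does not strictly dominate B (column X: 3 ≤ 3)
  A vs C: [3 vs 2, 5 vs 5, 7 vs 4] → A does not strictly dominate C (column Y: 5 ≤ 5)
  B vs A: [3 vs 3, 6 vs 5, 3 vs 7] → B does not strictly dominate A (column X: 3 ≤ 3)
  B vs C: [3 vs 2, 6 vs 5, 3 vs 4] → B does not strictly dominate C (column Z: 3 ≤ 4)
  C vs A: [2 vs 3, 5 vs 5, 4 vs 7] → C does not strictly dominate A (column X: 2 ≤ 3)
  C vs B: [2 vs 3, 5 vs 6, 4 vs 3] → C does not strictly dominate B (column X: 2 ≤ 3)
No single strategy strictly dominates all others → no strictly dominant strategy.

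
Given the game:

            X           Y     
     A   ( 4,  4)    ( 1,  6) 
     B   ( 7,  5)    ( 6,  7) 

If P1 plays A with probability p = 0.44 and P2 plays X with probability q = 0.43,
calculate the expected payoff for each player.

E[P1] = 4.6084, E[P2] = 5.7

Work:
E[P1] = p·q·π₁(A,X) + p·(1-q)·π₁(A,Y) + (1-p)·q·π₁(B,X) + (1-p)·(1-q)·π₁(B,Y)
= 0.44·0.43·4 + 0.44·0.57·1 + 0.56·0.43·7 + 0.56·0.57·6
= 4.6084

E[P2] = 5.7 (similar calculation)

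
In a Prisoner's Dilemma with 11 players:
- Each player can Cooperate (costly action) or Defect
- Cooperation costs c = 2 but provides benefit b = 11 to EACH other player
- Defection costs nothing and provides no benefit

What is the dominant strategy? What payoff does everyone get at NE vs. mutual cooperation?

Dominant: Defect; NE payoff = 0; Coop payoff = 108

Work:
Defect dominates (saves cost c = 2, benefit to others is external)
NE: All defect → everyone gets 0
If all cooperate: each receives (10)×11 - 2 = 108
Social dilemma: 108 > 0 but NE gives 0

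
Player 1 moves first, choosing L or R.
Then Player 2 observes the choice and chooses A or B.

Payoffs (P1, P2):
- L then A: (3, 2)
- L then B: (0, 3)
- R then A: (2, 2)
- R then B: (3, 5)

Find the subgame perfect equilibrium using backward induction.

P1 plays R, P2 plays B after L and B after R; Payoff (3, 5)

Work:
Backward induction:
After L: P2 chooses B → P1 gets 0
After R: P2 chooses B → P1 gets 3
P1 chooses R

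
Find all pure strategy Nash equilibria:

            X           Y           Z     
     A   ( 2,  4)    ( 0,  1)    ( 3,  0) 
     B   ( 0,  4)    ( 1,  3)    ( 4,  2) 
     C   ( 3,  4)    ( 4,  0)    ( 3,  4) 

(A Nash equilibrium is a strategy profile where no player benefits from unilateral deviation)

Nash equilibrium: (C, X)

Work:
Best responses:
  P1 vs X: payoffs [2, 0, 3] → best response C (payoff 3)
  P1 vs Y: payoffs [0, 1, 4] → best response C (payoff 4)
  P1 vs Z: payoffs [3, 4, 3] → best response B (payoff 4)
  P2 vs A: payoffs [4, 1, 0] → best response X (payoff 4)
  P2 vs B: payoffs [4, 3, 2] → best response X (payoff 4)
  P2 vs C: payoffs [4, 0, 4] → best response X/Z (payoff 4)
Mutual best responses: (C,X) → Nash equilibria.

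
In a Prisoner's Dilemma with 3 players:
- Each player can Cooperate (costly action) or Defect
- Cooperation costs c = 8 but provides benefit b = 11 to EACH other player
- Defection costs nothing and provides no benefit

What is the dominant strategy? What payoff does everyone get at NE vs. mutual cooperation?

Dominant: Defect; NE payoff = 0; Coop payoff = 14

Work:
Defect dominates (saves cost c = 8, benefit to others is external)
NE: All defect → everyone gets 0
If all cooperate: each receives (2)×11 - 8 = 14
Social dilemma: 14 > 0 but NE gives 0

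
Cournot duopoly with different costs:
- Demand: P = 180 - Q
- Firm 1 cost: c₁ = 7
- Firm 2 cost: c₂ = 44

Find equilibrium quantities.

q₁* = 70.0, q₂* = 33.0

Work:
Reaction: q₁ = (180 - 7 - q₂)/2
Reaction: q₂ = (180 - 44 - q₁)/2
Solve simultaneously:
q₁* = (180 - 2×7 + 44)/3 = 70.0
q₂* = (180 - 2×44 + 7)/3 = 33.0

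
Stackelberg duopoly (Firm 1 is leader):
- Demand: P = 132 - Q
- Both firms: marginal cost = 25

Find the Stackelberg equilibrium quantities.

q₁* (leader) = 53.5, q₂* (follower) = 26.75

Work:
Follower's reaction: q₂ = (a - c - q₁)/2
Leader substitutes: π₁ = q₁·(a - q₁ - (a-c-q₁)/2 - c)
FOC: q₁* = (132 - 25)/2 = 53.50
Then: q₂* = (132 - 25 - 53.5)/2 = 26.75
Leader has first-mover advantage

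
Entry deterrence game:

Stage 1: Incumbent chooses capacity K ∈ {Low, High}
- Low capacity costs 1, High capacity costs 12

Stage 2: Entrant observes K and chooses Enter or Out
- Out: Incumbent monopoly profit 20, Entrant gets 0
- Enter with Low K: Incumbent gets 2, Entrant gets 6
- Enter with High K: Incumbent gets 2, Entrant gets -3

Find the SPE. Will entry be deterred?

SPE: (High, Enter|Low, Out|High); Entry deterred. Incumbent net profit = 8

Work:
After Low K: Entrant enters (6 > 0)
After High K: Entrant stays out (-3 < 0)
Incumbent: Low → 2−1=1, High → 20−12=8
Incumbent chooses High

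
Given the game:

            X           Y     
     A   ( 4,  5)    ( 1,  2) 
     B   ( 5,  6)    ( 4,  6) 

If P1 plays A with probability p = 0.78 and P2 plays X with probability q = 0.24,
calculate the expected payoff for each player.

E[P1] = 2.2744, E[P2] = 3.4416

Work:
E[P1] = p·q·π₁(A,X) + p·(1-q)·π₁(A,Y) + (1-p)·q·π₁(B,X) + (1-p)·(1-q)·π₁(B,Y)
= 0.78·0.24·4 + 0.78·0.76·1 + 0.22·0.24·5 + 0.22·0.76·4
= 2.2744

E[P2] = 3.4416 (similar calculation)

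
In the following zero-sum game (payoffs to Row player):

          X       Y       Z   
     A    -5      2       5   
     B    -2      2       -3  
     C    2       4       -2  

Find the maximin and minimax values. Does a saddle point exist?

Maximin = -2, Minimax = 2, Saddle: False

Work:
Row minimums: [-5, -3, -2] → maximin = -2
Column maximums: [2, 4, 5] → minimax = 2
No saddle point (maximin ≠ minimax). Mixed strategy needed.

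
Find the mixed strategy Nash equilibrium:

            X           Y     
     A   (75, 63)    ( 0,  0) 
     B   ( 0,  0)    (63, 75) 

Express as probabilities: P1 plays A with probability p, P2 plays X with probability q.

p = 0.5435, q = 0.4565

Work:
Find probabilities that make opponent indifferent:
P2 chooses q to make P1 indifferent between A and B
P1 chooses p to make P2 indifferent between X and Y
Mixed NE: P1 plays (A: 0.5435, B: 0.4565), P2 plays (X: 0.4565, Y: 0.5435)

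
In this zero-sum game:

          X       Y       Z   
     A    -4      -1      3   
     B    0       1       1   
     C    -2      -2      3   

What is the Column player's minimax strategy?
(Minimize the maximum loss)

Column should play X, value = 0

Work:
Column player minimizes Row's maximum payoff:
Column X: max payoff to Row = 0
Column Y: max payoff to Row = 1
Column Z: max payoff to Row = 3
Minimum is 0, achieved by column X.
Minimax strategy: X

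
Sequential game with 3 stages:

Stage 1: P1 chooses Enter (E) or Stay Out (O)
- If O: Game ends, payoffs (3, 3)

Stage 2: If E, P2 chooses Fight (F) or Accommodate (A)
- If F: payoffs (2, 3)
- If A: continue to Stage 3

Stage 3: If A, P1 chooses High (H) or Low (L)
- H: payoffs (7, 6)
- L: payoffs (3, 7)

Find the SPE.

SPE: (E, A, H); Outcome (7, 6)

Work:
Stage 3: P1 chooses H (7 vs 3)
Stage 2: P2: F->3, A->6 (anticipating H). Choose A
Stage 1: P1: O->3, E->7 (anticipating A, H). Choose E
SPE path: E -> A -> H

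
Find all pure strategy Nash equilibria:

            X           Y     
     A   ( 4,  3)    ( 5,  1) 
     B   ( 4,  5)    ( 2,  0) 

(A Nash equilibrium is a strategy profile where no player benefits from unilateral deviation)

Nash equilibrium: (A, X), (B, X)

Work:
Best responses:
  P1 vs X: payoffs [4, 4] → best response A/B (payoff 4)
  P1 vs Y: payoffs [5, 2] → best response A (payoff 5)
  P2 vs A: payoffs [3, 1] → best response X (payoff 3)
  P2 vs B: payoffs [5, 0] → best response X (payoff 5)
Mutual best responses: (A,X), (B,X) → Nash equilibria.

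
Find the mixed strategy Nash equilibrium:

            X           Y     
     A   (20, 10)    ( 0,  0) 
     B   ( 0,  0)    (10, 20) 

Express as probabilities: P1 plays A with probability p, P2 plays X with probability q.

p = 0.6667, q = 0.3333

Work:
Find probabilities that make opponent indifferent:
P2 chooses q to make P1 indifferent between A and B
P1 chooses p to make P2 indifferent between X and Y
Mixed NE: P1 plays (A: 0.6667, B: 0.3333), P2 plays (X: 0.3333, Y: 0.6667)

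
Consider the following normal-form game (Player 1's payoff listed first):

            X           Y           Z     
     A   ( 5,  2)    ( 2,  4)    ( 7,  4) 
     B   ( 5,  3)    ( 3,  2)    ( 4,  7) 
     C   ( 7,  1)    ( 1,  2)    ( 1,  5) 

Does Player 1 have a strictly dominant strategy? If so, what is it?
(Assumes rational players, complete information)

No strictly dominant strategy exists for Player 1

Work:
A strategy strictly dominates another if it gives a strictly higher payoff against every opponent action. Compare each pair of P1's strategies column-by-column:
  A vs B: [5 vs 5, 2 vs 3, 7 vs 4] → A does not strictly dominate B (column X: 5 ≤ 5)
  A vs C: [5 vs 7, 2 vs 1, 7 vs 1] → A does not strictly dominate C (column X: 5 ≤ 7)
  B vs A: [5 vs 5, 3 vs 2, 4 vs 7] → B does not strictly dominate A (column X: 5 ≤ 5)
  B vs C: [5 vs 7, 3 vs 1, 4 vs 1] → B does not strictly dominate C (column X: 5 ≤ 7)
  C vs A: [7 vs 5, 1 vs 2, 1 vs 7] → C does not strictly dominate A (column Y: 1 ≤ 2)
  C vs B: [7 vs 5, 1 vs 3, 1 vs 4] → C does not strictly dominate B (column Y: 1 ≤ 3)
No single strategy strictly dominates all others → no strictly dominant strategy.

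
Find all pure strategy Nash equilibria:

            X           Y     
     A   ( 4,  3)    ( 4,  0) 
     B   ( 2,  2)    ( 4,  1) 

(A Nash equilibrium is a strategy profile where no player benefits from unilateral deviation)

Nash equilibrium: (A, X)

Work:
Best responses:
  P1 vs X: payoffs [4, 2] → best response A (payoff 4)
  P1 vs Y: payoffs [4, 4] → best response A/B (payoff 4)
  P2 vs A: payoffs [3, 0] → best response X (payoff 3)
  P2 vs B: payoffs [2, 1] → best response X (payoff 2)
Mutual best responses: (A,X) → Nash equilibria.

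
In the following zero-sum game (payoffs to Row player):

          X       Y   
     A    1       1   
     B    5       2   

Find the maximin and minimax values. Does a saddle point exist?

Maximin = 2, Minimax = 2, Saddle: True

Work:
Row minimums: [1, 2] → maximin = 2
Column maximums: [5, 2] → minimax = 2
Saddle point exists! Game value = 2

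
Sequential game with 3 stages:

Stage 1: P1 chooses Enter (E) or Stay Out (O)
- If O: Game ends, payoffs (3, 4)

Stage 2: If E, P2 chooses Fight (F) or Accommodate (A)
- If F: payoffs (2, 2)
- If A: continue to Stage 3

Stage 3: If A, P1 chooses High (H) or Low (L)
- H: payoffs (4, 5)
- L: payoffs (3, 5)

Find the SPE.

SPE: (E, A, H); Outcome (4, 5)

Work:
Stage 3: P1 chooses H (4 vs 3)
Stage 2: P2: F->2, A->5 (anticipating H). Choose A
Stage 1: P1: O->3, E->4 (anticipating A, H). Choose E
SPE path: E -> A -> H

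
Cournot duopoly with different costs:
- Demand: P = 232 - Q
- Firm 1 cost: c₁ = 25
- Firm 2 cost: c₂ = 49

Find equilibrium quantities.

q₁* = 77.0, q₂* = 53.0

Work:
Reaction: q₁ = (232 - 25 - q₂)/2
Reaction: q₂ = (232 - 49 - q₁)/2
Solve simultaneously:
q₁* = (232 - 2×25 + 49)/3 = 77.0
q₂* = (232 - 2×49 + 25)/3 = 53.0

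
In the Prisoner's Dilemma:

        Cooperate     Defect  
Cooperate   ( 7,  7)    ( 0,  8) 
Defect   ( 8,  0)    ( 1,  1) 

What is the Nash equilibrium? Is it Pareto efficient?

(Defect, Defect) is NE; not Pareto efficient

Work:
Defect dominates Cooperate for both players:
If P2 cooperates: Defect (8) > Cooperate (7)
If P2 defects: Defect (1) > Cooperate (0)
NE: (Defect, Defect) with payoff (1, 1)
But (Cooperate, Cooperate) = (7, 7) Pareto dominates (1, 1)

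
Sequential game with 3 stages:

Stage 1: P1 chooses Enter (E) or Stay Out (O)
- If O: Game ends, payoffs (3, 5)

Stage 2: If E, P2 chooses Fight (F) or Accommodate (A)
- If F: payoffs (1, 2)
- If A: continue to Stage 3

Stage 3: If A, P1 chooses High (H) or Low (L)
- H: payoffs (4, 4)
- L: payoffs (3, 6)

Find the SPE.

SPE: (E, A, H); Outcome (4, 4)

Work:
Stage 3: P1 chooses H (4 vs 3)
Stage 2: P2: F->2, A->4 (anticipating H). Choose A
Stage 1: P1: O->3, E->4 (anticipating A, H). Choose E
SPE path: E -> A -> H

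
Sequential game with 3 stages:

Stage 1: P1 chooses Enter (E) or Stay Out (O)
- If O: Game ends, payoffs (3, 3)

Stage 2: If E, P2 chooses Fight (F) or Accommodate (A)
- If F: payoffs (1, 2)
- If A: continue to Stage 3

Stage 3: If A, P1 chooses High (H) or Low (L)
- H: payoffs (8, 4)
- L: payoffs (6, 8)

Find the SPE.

SPE: (E, A, H); Outcome (8, 4)

Work:
Stage 3: P1 chooses H (8 vs 6)
Stage 2: P2: F->2, A->4 (anticipating H). Choose A
Stage 1: P1: O->3, E->8 (anticipating A, H). Choose E
SPE path: E -> A -> H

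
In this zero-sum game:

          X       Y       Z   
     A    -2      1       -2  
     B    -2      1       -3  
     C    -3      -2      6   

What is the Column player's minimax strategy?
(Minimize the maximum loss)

Column should play X, value = -2

Work:
Column player minimizes Row's maximum payoff:
Column X: max payoff to Row = -2
Column Y: max payoff to Row = 1
Column Z: max payoff to Row = 6
Minimum is -2, achieved by column X.
Minimax strategy: X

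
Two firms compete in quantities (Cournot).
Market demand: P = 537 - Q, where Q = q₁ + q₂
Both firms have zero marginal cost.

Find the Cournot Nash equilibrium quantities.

q₁* = q₂* = 179.0; P* = 179.0

Work:
Profit: π_i = P·q_i = (a - q_i - q_j)·q_i
FOC: ∂π_i/∂q_i = a - 2q_i - q_j = 0
Reaction function: q_i = (537 - q_j)/2
Symmetry: q* = 537/3 = 179.0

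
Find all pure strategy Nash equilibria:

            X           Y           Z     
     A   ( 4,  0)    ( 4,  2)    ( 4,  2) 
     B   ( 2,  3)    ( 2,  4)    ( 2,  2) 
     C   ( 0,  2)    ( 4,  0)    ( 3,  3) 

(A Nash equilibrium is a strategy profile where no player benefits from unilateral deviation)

Nash equilibrium: (A, Y), (A, Z)

Work:
Best responses:
  P1 vs X: payoffs [4, 2, 0] → best response A (payoff 4)
  P1 vs Y: payoffs [4, 2, 4] → best response A/C (payoff 4)
  P1 vs Z: payoffs [4, 2, 3] → best response A (payoff 4)
  P2 vs A: payoffs [0, 2, 2] → best response Y/Z (payoff 2)
  P2 vs B: payoffs [3, 4, 2] → best response Y (payoff 4)
  P2 vs C: payoffs [2, 0, 3] → best response Z (payoff 3)
Mutual best responses: (A,Y), (A,Z) → Nash equilibria.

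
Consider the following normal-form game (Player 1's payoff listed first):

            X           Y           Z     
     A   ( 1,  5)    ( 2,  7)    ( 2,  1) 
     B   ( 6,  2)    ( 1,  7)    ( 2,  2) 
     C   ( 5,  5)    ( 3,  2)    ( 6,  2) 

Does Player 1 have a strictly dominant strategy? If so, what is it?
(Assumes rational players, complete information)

No strictly dominant strategy exists for Player 1

Work:
A strategy strictly dominates another if it gives a strictly higher payoff against every opponent action. Compare each pair of P1's strategies column-by-column:
  A vs B: [1 vs 6, 2 vs 1, 2 vs 2] → A does not strictly dominate B (column X: 1 ≤ 6)
  A vs C: [1 vs 5, 2 vs 3, 2 vs 6] → A does not strictly dominate C (column X: 1 ≤ 5)
  B vs A: [6 vs 1, 1 vs 2, 2 vs 2] → B does not strictly dominate A (column Y: 1 ≤ 2)
  B vs C: [6 vs 5, 1 vs 3, 2 vs 6] → B does not strictly dominate C (column Y: 1 ≤ 3)
  C vs A: [5 vs 1, 3 vs 2, 6 vs 2] → C strictly dominates A
  C vs B: [5 vs 6, 3 vs 1, 6 vs 2] → C does not strictly dominate B (column X: 5 ≤ 6)
No single strategy strictly dominates all others → no strictly dominant strategy.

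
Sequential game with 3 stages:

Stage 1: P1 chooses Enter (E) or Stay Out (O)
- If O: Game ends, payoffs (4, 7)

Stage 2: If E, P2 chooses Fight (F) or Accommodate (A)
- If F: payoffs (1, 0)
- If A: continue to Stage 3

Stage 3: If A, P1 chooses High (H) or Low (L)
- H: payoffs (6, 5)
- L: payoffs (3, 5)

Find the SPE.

SPE: (E, A, H); Outcome (6, 5)

Work:
Stage 3: P1 chooses H (6 vs 3)
Stage 2: P2: F->0, A->5 (anticipating H). Choose A
Stage 1: P1: O->4, E->6 (anticipating A, H). Choose E
SPE path: E -> A -> H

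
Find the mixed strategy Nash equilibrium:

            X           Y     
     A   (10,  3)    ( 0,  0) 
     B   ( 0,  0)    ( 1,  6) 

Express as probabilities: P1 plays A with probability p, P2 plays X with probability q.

p = 0.6667, q = 0.0909

Work:
Find probabilities that make opponent indifferent:
P2 chooses q to make P1 indifferent between A and B
P1 chooses p to make P2 indifferent between X and Y
Mixed NE: P1 plays (A: 0.6667, B: 0.3333), P2 plays (X: 0.0909, Y: 0.9091)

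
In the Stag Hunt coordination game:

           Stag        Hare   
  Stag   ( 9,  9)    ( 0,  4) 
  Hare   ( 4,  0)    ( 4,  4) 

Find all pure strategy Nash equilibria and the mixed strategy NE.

Pure NE: (Stag, Stag) and (Hare, Hare); Mixed NE: p = 0.4444, q = 0.4444

Work:
Check pure NE:
(Stag, Stag): (9, 9) - no unilateral deviation beneficial
(Hare, Hare): (4, 4) - no unilateral deviation beneficial
Mixed NE: P1 plays Stag with p = 0.4444, P2 plays Stag with q = 0.4444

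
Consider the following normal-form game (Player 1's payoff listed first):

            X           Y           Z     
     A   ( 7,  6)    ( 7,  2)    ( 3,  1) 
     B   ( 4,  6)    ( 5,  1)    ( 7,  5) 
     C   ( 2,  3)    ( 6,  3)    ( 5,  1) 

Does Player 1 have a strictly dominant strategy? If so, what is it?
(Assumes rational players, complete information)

No strictly dominant strategy exists for Player 1

Work:
A strategy strictly dominates another if it gives a strictly higher payoff against every opponent action. Compare each pair of P1's strategies column-by-column:
  A vs B: [7 vs 4, 7 vs 5, 3 vs 7] → A does not strictly dominate B (column Z: 3 ≤ 7)
  A vs C: [7 vs 2, 7 vs 6, 3 vs 5] → A does not strictly dominate C (column Z: 3 ≤ 5)
  B vs A: [4 vs 7, 5 vs 7, 7 vs 3] → B does not strictly dominate A (column X: 4 ≤ 7)
  B vs C: [4 vs 2, 5 vs 6, 7 vs 5] → B does not strictly dominate C (column Y: 5 ≤ 6)
  C vs A: [2 vs 7, 6 vs 7, 5 vs 3] → C does not strictly dominate A (column X: 2 ≤ 7)
  C vs B: [2 vs 4, 6 vs 5, 5 vs 7] → C does not strictly dominate B (column X: 2 ≤ 4)
No single strategy strictly dominates all others → no strictly dominant strategy.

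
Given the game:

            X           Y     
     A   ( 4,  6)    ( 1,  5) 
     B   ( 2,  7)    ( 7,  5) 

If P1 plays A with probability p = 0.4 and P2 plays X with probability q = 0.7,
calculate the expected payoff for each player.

E[P1] = 3.34, E[P2] = 6.12

Work:
E[P1] = p·q·π₁(A,X) + p·(1-q)·π₁(A,Y) + (1-p)·q·π₁(B,X) + (1-p)·(1-q)·π₁(B,Y)
= 0.4·0.7·4 + 0.4·0.3·1 + 0.6·0.7·2 + 0.6·0.3·7
= 3.34

E[P2] = 6.12 (similar calculation)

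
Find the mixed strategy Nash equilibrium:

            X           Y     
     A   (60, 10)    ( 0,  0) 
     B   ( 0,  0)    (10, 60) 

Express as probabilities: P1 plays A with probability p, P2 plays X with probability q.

p = 0.8571, q = 0.1429

Work:
Find probabilities that make opponent indifferent:
P2 chooses q to make P1 indifferent between A and B
P1 chooses p to make P2 indifferent between X and Y
Mixed NE: P1 plays (A: 0.8571, B: 0.1429), P2 plays (X: 0.1429, Y: 0.8571)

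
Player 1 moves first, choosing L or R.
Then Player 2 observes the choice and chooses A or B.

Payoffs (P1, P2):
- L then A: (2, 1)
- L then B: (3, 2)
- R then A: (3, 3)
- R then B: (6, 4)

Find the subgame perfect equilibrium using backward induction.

P1 plays R, P2 plays B after L and B after R; Payoff (6, 4)

Work:
Backward induction:
After L: P2 chooses B → P1 gets 3
After R: P2 chooses B → P1 gets 6
P1 chooses R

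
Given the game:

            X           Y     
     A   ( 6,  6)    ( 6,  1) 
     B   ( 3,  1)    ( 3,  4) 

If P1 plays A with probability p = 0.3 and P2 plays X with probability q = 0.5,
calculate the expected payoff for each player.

E[P1] = 3.9, E[P2] = 2.8

Work:
E[P1] = p·q·π₁(A,X) + p·(1-q)·π₁(A,Y) + (1-p)·q·π₁(B,X) + (1-p)·(1-q)·π₁(B,Y)
= 0.3·0.5·6 + 0.3·0.5·6 + 0.7·0.5·3 + 0.7·0.5·3
= 3.9

E[P2] = 2.8 (similar calculation)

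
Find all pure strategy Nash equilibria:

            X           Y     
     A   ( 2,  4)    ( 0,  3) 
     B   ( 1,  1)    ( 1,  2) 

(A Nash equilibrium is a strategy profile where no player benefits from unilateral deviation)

Nash equilibrium: (A, X), (B, Y)

Work:
Best responses:
  P1 vs X: payoffs [2, 1] → best response A (payoff 2)
  P1 vs Y: payoffs [0, 1] → best response B (payoff 1)
  P2 vs A: payoffs [4, 3] → best response X (payoff 4)
  P2 vs B: payoffs [1, 2] → best response Y (payoff 2)
Mutual best responses: (A,X), (B,Y) → Nash equilibria.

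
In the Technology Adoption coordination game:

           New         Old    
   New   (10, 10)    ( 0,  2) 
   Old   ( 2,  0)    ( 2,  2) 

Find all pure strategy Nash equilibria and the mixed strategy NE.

Pure NE: (New, New) and (Old, Old); Mixed NE: p = 0.2, q = 0.2

Work:
Check pure NE:
(New, New): (10, 10) - no unilateral deviation beneficial
(Old, Old): (2, 2) - no unilateral deviation beneficial
Mixed NE: P1 plays New with p = 0.2, P2 plays New with q = 0.2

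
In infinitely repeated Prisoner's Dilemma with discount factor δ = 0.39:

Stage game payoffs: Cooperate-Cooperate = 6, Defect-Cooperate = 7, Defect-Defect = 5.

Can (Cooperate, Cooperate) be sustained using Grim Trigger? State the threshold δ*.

δ* = 0.5; since δ = 0.39 < 0.5, cooperation cannot be sustained

Work:
For Grim Trigger:
Cooperate forever: 6/(1-δ)
Defect then punished: 7 + 5·δ/(1-δ)
Need: 6/(1-δ) ≥ 7 + 5·δ/(1-δ)
Solving: δ ≥ (T-R)/(T-P) = (7-6)/(7-5) = 0.5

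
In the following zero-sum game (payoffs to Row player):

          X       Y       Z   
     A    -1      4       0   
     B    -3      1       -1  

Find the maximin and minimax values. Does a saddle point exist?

Maximin = -1, Minimax = -1, Saddle: True

Work:
Row minimums: [-1, -3] → maximin = -1
Column maximums: [-1, 4, 0] → minimax = -1
Saddle point exists! Game value = -1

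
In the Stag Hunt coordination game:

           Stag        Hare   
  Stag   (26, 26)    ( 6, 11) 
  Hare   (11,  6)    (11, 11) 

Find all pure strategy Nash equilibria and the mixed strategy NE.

Pure NE: (Stag, Stag) and (Hare, Hare); Mixed NE: p = 0.25, q = 0.25

Work:
Check pure NE:
(Stag, Stag): (26, 26) - no unilateral deviation beneficial
(Hare, Hare): (11, 11) - no unilateral deviation beneficial
Mixed NE: P1 plays Stag with p = 0.25, P2 plays Stag with q = 0.25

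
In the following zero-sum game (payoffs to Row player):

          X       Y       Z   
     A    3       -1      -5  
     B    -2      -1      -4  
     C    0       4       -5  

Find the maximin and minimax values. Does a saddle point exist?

Maximin = -4, Minimax = -4, Saddle: True

Work:
Row minimums: [-5, -4, -5] → maximin = -4
Column maximums: [3, 4, -4] → minimax = -4
Saddle point exists! Game value = -4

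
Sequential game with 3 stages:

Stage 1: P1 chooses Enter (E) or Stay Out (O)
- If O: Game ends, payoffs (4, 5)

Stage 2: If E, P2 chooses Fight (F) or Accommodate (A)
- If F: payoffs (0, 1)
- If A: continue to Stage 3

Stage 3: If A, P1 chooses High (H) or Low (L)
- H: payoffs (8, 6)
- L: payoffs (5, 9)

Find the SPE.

SPE: (E, A, H); Outcome (8, 6)

Work:
Stage 3: P1 chooses H (8 vs 5)
Stage 2: P2: F->1, A->6 (anticipating H). Choose A
Stage 1: P1: O->4, E->8 (anticipating A, H). Choose E
SPE path: E -> A -> H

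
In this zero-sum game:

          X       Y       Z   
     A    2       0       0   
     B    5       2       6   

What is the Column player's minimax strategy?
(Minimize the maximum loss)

Column should play Y, value = 2

Work:
Column player minimizes Row's maximum payoff:
Column X: max payoff to Row = 5
Column Y: max payoff to Row = 2
Column Z: max payoff to Row = 6
Minimum is 2, achieved by column Y.
Minimax strategy: Y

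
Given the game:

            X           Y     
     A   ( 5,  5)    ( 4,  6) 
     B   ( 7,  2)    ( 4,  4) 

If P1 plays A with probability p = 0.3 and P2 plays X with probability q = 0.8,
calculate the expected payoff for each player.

E[P1] = 5.92, E[P2] = 3.24

Work:
E[P1] = p·q·π₁(A,X) + p·(1-q)·π₁(A,Y) + (1-p)·q·π₁(B,X) + (1-p)·(1-q)·π₁(B,Y)
= 0.3·0.8·5 + 0.3·0.2·4 + 0.7·0.8·7 + 0.7·0.2·4
= 5.92

E[P2] = 3.24 (similar calculation)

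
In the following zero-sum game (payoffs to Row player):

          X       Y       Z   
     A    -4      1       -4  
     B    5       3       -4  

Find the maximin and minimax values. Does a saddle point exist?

Maximin = -4, Minimax = -4, Saddle: True

Work:
Row minimums: [-4, -4] → maximin = -4
Column maximums: [5, 3, -4] → minimax = -4
Saddle point exists! Game value = -4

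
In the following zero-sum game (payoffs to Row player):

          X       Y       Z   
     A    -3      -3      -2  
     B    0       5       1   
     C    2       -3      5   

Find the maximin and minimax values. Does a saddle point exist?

Maximin = 0, Minimax = 2, Saddle: False

Work:
Row minimums: [-3, 0, -3] → maximin = 0
Column maximums: [2, 5, 5] → minimax = 2
No saddle point (maximin ≠ minimax). Mixed strategy needed.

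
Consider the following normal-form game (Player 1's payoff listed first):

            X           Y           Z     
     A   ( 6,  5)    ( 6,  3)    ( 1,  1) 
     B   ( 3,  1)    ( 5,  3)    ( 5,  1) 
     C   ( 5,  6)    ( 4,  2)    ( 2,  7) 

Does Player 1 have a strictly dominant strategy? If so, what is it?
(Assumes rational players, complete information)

No strictly dominant strategy exists for Player 1

Work:
A strategy strictly dominates another if it gives a strictly higher payoff against every opponent action. Compare each pair of P1's strategies column-by-column:
  A vs B: [6 vs 3, 6 vs 5, 1 vs 5] → A does not strictly dominate B (column Z: 1 ≤ 5)
  A vs C: [6 vs 5, 6 vs 4, 1 vs 2] → A does not strictly dominate C (column Z: 1 ≤ 2)
  B vs A: [3 vs 6, 5 vs 6, 5 vs 1] → B does not strictly dominate A (column X: 3 ≤ 6)
  B vs C: [3 vs 5, 5 vs 4, 5 vs 2] → B does not strictly dominate C (column X: 3 ≤ 5)
  C vs A: [5 vs 6, 4 vs 6, 2 vs 1] → C does not strictly dominate A (column X: 5 ≤ 6)
  C vs B: [5 vs 3, 4 vs 5, 2 vs 5] → C does not strictly dominate B (column Y: 4 ≤ 5)
No single strategy strictly dominates all others → no strictly dominant strategy.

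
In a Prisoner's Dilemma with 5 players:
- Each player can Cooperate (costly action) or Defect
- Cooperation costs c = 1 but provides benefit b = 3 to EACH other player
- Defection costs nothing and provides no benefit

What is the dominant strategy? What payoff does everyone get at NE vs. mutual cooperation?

Dominant: Defect; NE payoff = 0; Coop payoff = 11

Work:
Defect dominates (saves cost c = 1, benefit to others is external)
NE: All defect → everyone gets 0
If all cooperate: each receives (4)×3 - 1 = 11
Social dilemma: 11 > 0 but NE gives 0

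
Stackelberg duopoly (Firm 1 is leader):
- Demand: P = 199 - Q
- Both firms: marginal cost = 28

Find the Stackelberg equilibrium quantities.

q₁* (leader) = 85.5, q₂* (follower) = 42.75

Work:
Follower's reaction: q₂ = (a - c - q₁)/2
Leader substitutes: π₁ = q₁·(a - q₁ - (a-c-q₁)/2 - c)
FOC: q₁* = (199 - 28)/2 = 85.50
Then: q₂* = (199 - 28 - 85.5)/2 = 42.75
Leader has first-mover advantage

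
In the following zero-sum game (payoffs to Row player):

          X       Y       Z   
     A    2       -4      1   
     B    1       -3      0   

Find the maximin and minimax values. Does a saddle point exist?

Maximin = -3, Minimax = -3, Saddle: True

Work:
Row minimums: [-4, -3] → maximin = -3
Column maximums: [2, -3, 1] → minimax = -3
Saddle point exists! Game value = -3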